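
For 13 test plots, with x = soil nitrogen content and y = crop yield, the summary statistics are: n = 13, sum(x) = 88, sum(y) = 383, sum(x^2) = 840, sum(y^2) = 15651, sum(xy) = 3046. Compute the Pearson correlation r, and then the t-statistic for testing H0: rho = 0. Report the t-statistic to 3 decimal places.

S_xy = nΣxy − ΣxΣy = 13·3046 − 88·383 = 39598 − 33704 = 5894
S_xx = nΣx² − (Σx)² = 13·840 − 88² = 10920 − 7744 = 3176
S_yy = nΣy² − (Σy)² = 13·15651 − 383² = 203463 − 146689 = 56774
r = S_xy / √(S_xx·S_yy) = 5894 / √(3176·56774) = 5894 / √180314224 = 5894 / 13428.1132 = 0.4389
t = r·√(n−2)/√(1−r²) = 0.4389·√11 / √(1−0.192633) = 1.455667 / 0.898536 = 1.620

1.620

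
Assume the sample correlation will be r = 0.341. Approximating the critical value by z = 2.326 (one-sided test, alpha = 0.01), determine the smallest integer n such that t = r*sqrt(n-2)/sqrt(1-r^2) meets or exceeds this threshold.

Need r·√(n−2)/√(1−r²) ≥ 2.326
√(n−2) ≥ 2.326·√(1−0.116281) / 0.341 = 2.326·0.940063 / 0.341 = 6.4123
n−2 ≥ 41.1176  ⇒  n ≥ 43.1176
Smallest integer n = 44

44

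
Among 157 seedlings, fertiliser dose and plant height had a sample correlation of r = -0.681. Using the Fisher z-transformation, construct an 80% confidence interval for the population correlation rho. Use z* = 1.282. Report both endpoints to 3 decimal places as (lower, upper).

Fisher z: z_r = atanh(r) = ½·ln((1+(-0.681))/(1−(-0.681))) = -0.830977
SE(z) = 1/√(n−3) = 1/√154 = 0.080582
80% ⇒ z* = 1.282; margin = 1.282·0.080582 = 0.103306
CI on z-scale: (-0.934283, -0.727671)
Back-transform: tanh(-0.934283) = -0.732585, tanh(-0.727671) = -0.621638

(-0.733, -0.622)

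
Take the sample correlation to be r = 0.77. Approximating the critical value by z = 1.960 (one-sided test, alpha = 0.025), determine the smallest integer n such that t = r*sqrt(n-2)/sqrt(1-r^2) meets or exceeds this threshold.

5

r√(n−2)/√(1−r²) ≥ 1.960  ⇔  n−2 ≥ (1.960)²·(1−r²)/r²
(1−r²)/r² = (1−0.5929)/0.5929 = 0.6866
n ≥ 2 + 3.8416·0.6866 = 2 + 2.6376 = 4.6376
⌈4.6376⌉ = 5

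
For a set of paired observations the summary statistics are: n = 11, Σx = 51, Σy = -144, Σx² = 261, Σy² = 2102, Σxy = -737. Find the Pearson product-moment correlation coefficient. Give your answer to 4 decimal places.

-0.9506

Numerator: nΣxy − (Σx)(Σy) = 11·(-737) − (51)(-144) = -763
Denominator: √[(nΣx²−(Σx)²)(nΣy²−(Σy)²)]
  nΣx²−(Σx)² = 11·261 − 2601 = 270;  nΣy²−(Σy)² = 11·2102 − 20736 = 2386
  √(270·2386) = √644220 = 802.6332
r = -763 / 802.6332 = -0.9506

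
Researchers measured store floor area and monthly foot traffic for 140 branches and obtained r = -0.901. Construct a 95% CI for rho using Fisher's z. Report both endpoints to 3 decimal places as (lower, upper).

(-0.928, -0.864)

Fisher z: z_r = atanh(r) = ½·ln((1+(-0.901))/(1−(-0.901))) = -1.477508
SE(z) = 1/√(n−3) = 1/√137 = 0.085436
95% ⇒ z* = 1.960; margin = 1.960·0.085436 = 0.167455
CI on z-scale: (-1.644963, -1.310053)
Back-transform: tanh(-1.644963) = -0.928163, tanh(-1.310053) = -0.864289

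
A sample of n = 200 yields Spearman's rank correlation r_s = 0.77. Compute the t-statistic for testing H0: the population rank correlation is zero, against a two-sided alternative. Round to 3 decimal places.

16.981

t = r_s·√(n−2) / √(1−r_s²) with r_s = 0.77, n = 200
  = 0.77·√198 / √(1 − 0.5929)
  = 0.77·14.071247 / 0.638044
  = 10.834860 / 0.638044 = 16.981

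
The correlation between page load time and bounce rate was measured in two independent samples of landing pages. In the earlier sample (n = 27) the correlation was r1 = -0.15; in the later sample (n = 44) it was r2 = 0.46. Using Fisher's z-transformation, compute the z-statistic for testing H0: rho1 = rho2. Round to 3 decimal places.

z1 = atanh(-0.15) = -0.151140,  z2 = atanh(0.46) = 0.497311
SE = √(1/(n1−3) + 1/(n2−3)) = √(1/24 + 1/41) = √(0.0416667 + 0.0243902) = √0.0660569 = 0.257015
z = (z1 − z2)/SE = (-0.151140 − 0.497311) / 0.257015 = -0.648451 / 0.257015 = -2.523

-2.523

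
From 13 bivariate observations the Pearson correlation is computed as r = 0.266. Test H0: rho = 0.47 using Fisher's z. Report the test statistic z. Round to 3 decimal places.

Fisher z: atanh(0.266) = 0.272554, atanh(0.47) = 0.510070
z = (z_r − z_0)·√(n−3) = (0.272554 − 0.510070)·√10 = -0.237516 · 3.162278 = -0.751

-0.751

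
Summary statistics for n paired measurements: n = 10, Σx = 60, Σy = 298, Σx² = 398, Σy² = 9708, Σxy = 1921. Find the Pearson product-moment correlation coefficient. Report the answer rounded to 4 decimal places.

0.7500

Numerator: nΣxy − (Σx)(Σy) = 10·1921 − (60)(298) = 1330
Denominator: √[(nΣx²−(Σx)²)(nΣy²−(Σy)²)]
  nΣx²−(Σx)² = 10·398 − 3600 = 380;  nΣy²−(Σy)² = 10·9708 − 88804 = 8276
  √(380·8276) = √3144880 = 1773.3810
r = 1330 / 1773.3810 = 0.7500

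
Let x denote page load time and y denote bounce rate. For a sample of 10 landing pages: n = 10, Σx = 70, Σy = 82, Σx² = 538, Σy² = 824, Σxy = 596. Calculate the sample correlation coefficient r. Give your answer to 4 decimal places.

0.2579

S_xy = nΣxy − ΣxΣy = 10·596 − 70·82 = 5960 − 5740 = 220
S_xx = nΣx² − (Σx)² = 10·538 − 70² = 5380 − 4900 = 480
S_yy = nΣy² − (Σy)² = 10·824 − 82² = 8240 − 6724 = 1516
r = S_xy / √(S_xx·S_yy) = 220 / √(480·1516) = 220 / √727680 = 220 / 853.0416 = 0.2579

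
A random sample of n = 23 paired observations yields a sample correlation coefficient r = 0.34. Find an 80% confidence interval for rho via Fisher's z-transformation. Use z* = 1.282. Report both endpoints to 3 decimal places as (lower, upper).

Fisher z: z_r = atanh(r) = ½·ln((1+0.34)/(1−0.34)) = 0.354093
SE(z) = 1/√(n−3) = 1/√20 = 0.223607
80% ⇒ z* = 1.282; margin = 1.282·0.223607 = 0.286664
CI on z-scale: (0.067429, 0.640757)
Back-transform: tanh(0.067429) = 0.067327, tanh(0.640757) = 0.565415

(0.067, 0.565)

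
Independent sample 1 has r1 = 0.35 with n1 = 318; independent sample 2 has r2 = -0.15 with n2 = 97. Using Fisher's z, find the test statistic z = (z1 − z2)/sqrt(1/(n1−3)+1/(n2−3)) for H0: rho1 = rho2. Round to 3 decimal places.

4.395

Fisher z-transforms: z1 = atanh(0.35) = 0.365444, z2 = atanh(-0.15) = -0.151140; difference d = 0.516584
Var(d) = 1/315 + 1/94 = 0.0031746 + 0.0106383 = 0.0138129
z = d/√Var(d) = 0.516584 / √0.0138129 = 0.516584 / 0.117528 = 4.395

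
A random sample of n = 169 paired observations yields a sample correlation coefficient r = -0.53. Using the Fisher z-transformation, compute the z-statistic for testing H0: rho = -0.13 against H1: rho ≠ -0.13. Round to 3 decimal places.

-5.919

Fisher z: atanh(-0.53) = -0.590145, atanh(-0.13) = -0.130740
z = (z_r − z_0)·√(n−3) = (-0.590145 − (-0.130740))·√166 = -0.459405 · 12.884099 = -5.919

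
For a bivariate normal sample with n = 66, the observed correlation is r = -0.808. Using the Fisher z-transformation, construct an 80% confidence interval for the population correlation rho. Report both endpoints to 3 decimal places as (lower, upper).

Fisher z: z_r = atanh(r) = ½·ln((1+(-0.808))/(1−(-0.808))) = -1.121241
SE(z) = 1/√(n−3) = 1/√63 = 0.125988
80% ⇒ z* = 1.282; margin = 1.282·0.125988 = 0.161517
CI on z-scale: (-1.282758, -0.959724)
Back-transform: tanh(-1.282758) = -0.857218, tanh(-0.959724) = -0.744154

(-0.857, -0.744)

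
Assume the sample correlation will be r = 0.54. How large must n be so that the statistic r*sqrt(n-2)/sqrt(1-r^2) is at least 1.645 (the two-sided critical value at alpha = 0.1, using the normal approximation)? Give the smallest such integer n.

9

Need r·√(n−2)/√(1−r²) ≥ 1.645
√(n−2) ≥ 1.645·√(1−0.2916) / 0.54 = 1.645·0.841665 / 0.54 = 2.5640
n−2 ≥ 6.5741  ⇒  n ≥ 8.5741
Smallest integer n = 9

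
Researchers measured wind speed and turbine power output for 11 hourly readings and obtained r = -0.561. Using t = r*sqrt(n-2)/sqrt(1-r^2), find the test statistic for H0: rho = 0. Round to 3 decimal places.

t = r·√(n−2) / √(1−r²) with r = -0.561, n = 11
  = -0.561·√9 / √(1 − 0.314721)
  = -0.561·3.000000 / 0.827816
  = -1.683000 / 0.827816 = -2.033

-2.033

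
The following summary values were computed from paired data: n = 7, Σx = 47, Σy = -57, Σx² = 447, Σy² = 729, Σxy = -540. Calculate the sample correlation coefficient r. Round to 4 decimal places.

-0.8430

S_xy = nΣxy − ΣxΣy = 7·(-540) − 47·(-57) = -3780 − (-2679) = -1101
S_xx = nΣx² − (Σx)² = 7·447 − 47² = 3129 − 2209 = 920
S_yy = nΣy² − (Σy)² = 7·729 − (-57)² = 5103 − 3249 = 1854
r = S_xy / √(S_xx·S_yy) = -1101 / √(920·1854) = -1101 / √1705680 = -1101 / 1306.0168 = -0.8430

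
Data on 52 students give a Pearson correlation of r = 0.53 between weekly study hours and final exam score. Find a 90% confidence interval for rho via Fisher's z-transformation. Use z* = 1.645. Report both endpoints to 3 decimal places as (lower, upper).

(0.341, 0.678)

Fisher z: z_r = atanh(r) = ½·ln((1+0.53)/(1−0.53)) = 0.590145
SE(z) = 1/√(n−3) = 1/√49 = 0.142857
90% ⇒ z* = 1.645; margin = 1.645·0.142857 = 0.235000
CI on z-scale: (0.355145, 0.825145)
Back-transform: tanh(0.355145) = 0.340930, tanh(0.825145) = 0.677860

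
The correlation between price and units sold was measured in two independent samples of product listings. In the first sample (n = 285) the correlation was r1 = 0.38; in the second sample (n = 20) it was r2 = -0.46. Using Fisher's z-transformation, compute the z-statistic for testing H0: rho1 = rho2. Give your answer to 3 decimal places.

3.593

Fisher z-transforms: z1 = atanh(0.38) = 0.400060, z2 = atanh(-0.46) = -0.497311; difference d = 0.897371
Var(d) = 1/282 + 1/17 = 0.0035461 + 0.0588235 = 0.0623696
z = d/√Var(d) = 0.897371 / √0.0623696 = 0.897371 / 0.249739 = 3.593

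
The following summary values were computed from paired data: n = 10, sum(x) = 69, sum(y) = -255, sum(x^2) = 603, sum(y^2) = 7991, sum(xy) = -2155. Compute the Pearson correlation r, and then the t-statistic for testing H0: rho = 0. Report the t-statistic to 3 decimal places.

-6.208

S_xy = nΣxy − ΣxΣy = 10·(-2155) − 69·(-255) = -21550 − (-17595) = -3955
S_xx = nΣx² − (Σx)² = 10·603 − 69² = 6030 − 4761 = 1269
S_yy = nΣy² − (Σy)² = 10·7991 − (-255)² = 79910 − 65025 = 14885
r = S_xy / √(S_xx·S_yy) = -3955 / √(1269·14885) = -3955 / √18889065 = -3955 / 4346.1552 = -0.9100
t = r·√(n−2)/√(1−r²) = -0.9100·√8 / √(1−0.828100) = -2.573869 / 0.414608 = -6.208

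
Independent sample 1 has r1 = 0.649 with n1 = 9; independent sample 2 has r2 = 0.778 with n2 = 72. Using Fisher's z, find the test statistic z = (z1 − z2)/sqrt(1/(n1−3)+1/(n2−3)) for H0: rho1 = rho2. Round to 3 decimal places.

-0.627

z1 = atanh(0.649) = 0.773569,  z2 = atanh(0.778) = 1.040284
SE = √(1/(n1−3) + 1/(n2−3)) = √(1/6 + 1/69) = √(0.1666667 + 0.0144928) = √0.1811595 = 0.425628
z = (z1 − z2)/SE = (0.773569 − 1.040284) / 0.425628 = -0.266715 / 0.425628 = -0.627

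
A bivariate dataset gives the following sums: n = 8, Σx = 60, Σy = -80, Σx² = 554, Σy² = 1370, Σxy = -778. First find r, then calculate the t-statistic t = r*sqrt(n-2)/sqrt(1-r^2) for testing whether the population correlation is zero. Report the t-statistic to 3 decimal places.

-2.625

S_xy = nΣxy − ΣxΣy = 8·(-778) − 60·(-80) = -6224 − (-4800) = -1424
S_xx = nΣx² − (Σx)² = 8·554 − 60² = 4432 − 3600 = 832
S_yy = nΣy² − (Σy)² = 8·1370 − (-80)² = 10960 − 6400 = 4560
r = S_xy / √(S_xx·S_yy) = -1424 / √(832·4560) = -1424 / √3793920 = -1424 / 1947.7988 = -0.7311
t = r·√(n−2)/√(1−r²) = -0.7311·√6 / √(1−0.534507) = -1.790822 / 0.682270 = -2.625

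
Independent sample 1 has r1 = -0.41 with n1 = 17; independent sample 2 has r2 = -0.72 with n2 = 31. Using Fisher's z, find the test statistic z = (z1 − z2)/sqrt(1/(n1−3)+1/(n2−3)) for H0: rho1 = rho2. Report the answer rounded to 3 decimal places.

1.442

z1 = atanh(-0.41) = -0.435611,  z2 = atanh(-0.72) = -0.907645
SE = √(1/(n1−3) + 1/(n2−3)) = √(1/14 + 1/28) = √(0.0714286 + 0.0357143) = √0.1071429 = 0.327327
z = (z1 − z2)/SE = (-0.435611 − (-0.907645)) / 0.327327 = 0.472034 / 0.327327 = 1.442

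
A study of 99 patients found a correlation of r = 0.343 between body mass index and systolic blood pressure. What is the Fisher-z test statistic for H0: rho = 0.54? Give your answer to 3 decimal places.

-2.417

Fisher z: atanh(0.343) = 0.357489, atanh(0.54) = 0.604156
z = (z_r − z_0)·√(n−3) = (0.357489 − 0.604156)·√96 = -0.246667 · 9.797959 = -2.417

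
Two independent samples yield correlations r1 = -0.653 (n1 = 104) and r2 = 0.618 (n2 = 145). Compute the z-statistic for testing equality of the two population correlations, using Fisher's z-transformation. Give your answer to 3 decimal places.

-11.541

z1 = atanh(-0.653) = -0.780511,  z2 = atanh(0.618) = 0.721763
SE = √(1/(n1−3) + 1/(n2−3)) = √(1/101 + 1/142) = √(0.0099010 + 0.0070423) = √0.0169433 = 0.130166
z = (z1 − z2)/SE = (-0.780511 − 0.721763) / 0.130166 = -1.502274 / 0.130166 = -11.541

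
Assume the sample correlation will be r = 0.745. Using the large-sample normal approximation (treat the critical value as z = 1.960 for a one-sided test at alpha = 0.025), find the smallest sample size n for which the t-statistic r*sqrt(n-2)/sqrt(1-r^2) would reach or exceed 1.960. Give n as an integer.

Need r·√(n−2)/√(1−r²) ≥ 1.960
√(n−2) ≥ 1.960·√(1−0.555025) / 0.745 = 1.960·0.667064 / 0.745 = 1.7550
n−2 ≥ 3.0800  ⇒  n ≥ 5.0800
Smallest integer n = 6

6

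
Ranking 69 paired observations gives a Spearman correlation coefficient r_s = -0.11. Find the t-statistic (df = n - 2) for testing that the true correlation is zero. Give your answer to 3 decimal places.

t = r_s·√(n−2) / √(1−r_s²) with r_s = -0.11, n = 69
  = -0.11·√67 / √(1 − 0.0121)
  = -0.11·8.185353 / 0.993932
  = -0.900389 / 0.993932 = -0.906

-0.906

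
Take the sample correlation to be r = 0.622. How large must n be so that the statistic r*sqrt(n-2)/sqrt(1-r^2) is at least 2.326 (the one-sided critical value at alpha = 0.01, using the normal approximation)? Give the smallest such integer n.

r√(n−2)/√(1−r²) ≥ 2.326  ⇔  n−2 ≥ (2.326)²·(1−r²)/r²
(1−r²)/r² = (1−0.386884)/0.386884 = 1.5848
n ≥ 2 + 5.410276·1.5848 = 2 + 8.5742 = 10.5742
⌈10.5742⌉ = 11

11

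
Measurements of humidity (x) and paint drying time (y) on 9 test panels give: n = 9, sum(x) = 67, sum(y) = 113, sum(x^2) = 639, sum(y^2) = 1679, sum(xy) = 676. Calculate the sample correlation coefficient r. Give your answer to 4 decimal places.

Numerator: nΣxy − (Σx)(Σy) = 9·676 − (67)(113) = -1487
Denominator: √[(nΣx²−(Σx)²)(nΣy²−(Σy)²)]
  nΣx²−(Σx)² = 9·639 − 4489 = 1262;  nΣy²−(Σy)² = 9·1679 − 12769 = 2342
  √(1262·2342) = √2955604 = 1719.1870
r = -1487 / 1719.1870 = -0.8649

-0.8649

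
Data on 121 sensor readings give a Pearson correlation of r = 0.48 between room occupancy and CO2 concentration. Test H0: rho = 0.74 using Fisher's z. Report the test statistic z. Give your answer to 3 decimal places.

z_r = atanh(0.48) = 0.522984,  z_0 = atanh(0.74) = 0.950479
SE = 1/√(n−3) = 1/√118 = 0.092057
z = (z_r − z_0)/SE = (0.522984 − 0.950479) / 0.092057 = -0.427495 / 0.092057 = -4.644

-4.644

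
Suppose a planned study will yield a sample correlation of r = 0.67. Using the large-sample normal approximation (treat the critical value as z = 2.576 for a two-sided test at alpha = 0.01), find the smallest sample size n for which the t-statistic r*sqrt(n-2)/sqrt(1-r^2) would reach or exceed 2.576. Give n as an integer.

r√(n−2)/√(1−r²) ≥ 2.576  ⇔  n−2 ≥ (2.576)²·(1−r²)/r²
(1−r²)/r² = (1−0.4489)/0.4489 = 1.2277
n ≥ 2 + 6.635776·1.2277 = 2 + 8.1467 = 10.1467
⌈10.1467⌉ = 11

11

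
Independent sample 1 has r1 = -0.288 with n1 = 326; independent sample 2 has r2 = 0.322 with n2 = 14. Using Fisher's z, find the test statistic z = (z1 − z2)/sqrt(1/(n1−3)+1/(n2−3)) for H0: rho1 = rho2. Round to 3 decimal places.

-2.056

z1 = atanh(-0.288) = -0.296384,  z2 = atanh(0.322) = 0.333877
SE = √(1/(n1−3) + 1/(n2−3)) = √(1/323 + 1/11) = √(0.0030960 + 0.0909091) = √0.0940051 = 0.306603
z = (z1 − z2)/SE = (-0.296384 − 0.333877) / 0.306603 = -0.630261 / 0.306603 = -2.056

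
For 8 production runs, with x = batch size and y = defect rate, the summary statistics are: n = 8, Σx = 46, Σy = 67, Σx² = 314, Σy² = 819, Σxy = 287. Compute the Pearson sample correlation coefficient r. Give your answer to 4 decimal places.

-0.8696

Numerator: nΣxy − (Σx)(Σy) = 8·287 − (46)(67) = -786
Denominator: √[(nΣx²−(Σx)²)(nΣy²−(Σy)²)]
  nΣx²−(Σx)² = 8·314 − 2116 = 396;  nΣy²−(Σy)² = 8·819 − 4489 = 2063
  √(396·2063) = √816948 = 903.8518
r = -786 / 903.8518 = -0.8696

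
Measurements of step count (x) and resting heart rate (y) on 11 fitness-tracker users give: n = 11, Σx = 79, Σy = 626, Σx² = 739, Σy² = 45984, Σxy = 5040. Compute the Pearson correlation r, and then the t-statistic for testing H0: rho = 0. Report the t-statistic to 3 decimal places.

S_xy = nΣxy − ΣxΣy = 11·5040 − 79·626 = 55440 − 49454 = 5986
S_xx = nΣx² − (Σx)² = 11·739 − 79² = 8129 − 6241 = 1888
S_yy = nΣy² − (Σy)² = 11·45984 − 626² = 505824 − 391876 = 113948
r = S_xy / √(S_xx·S_yy) = 5986 / √(1888·113948) = 5986 / √215133824 = 5986 / 14667.4409 = 0.4081
t = r·√(n−2)/√(1−r²) = 0.4081·√9 / √(1−0.166546) = 1.224300 / 0.912937 = 1.341

1.341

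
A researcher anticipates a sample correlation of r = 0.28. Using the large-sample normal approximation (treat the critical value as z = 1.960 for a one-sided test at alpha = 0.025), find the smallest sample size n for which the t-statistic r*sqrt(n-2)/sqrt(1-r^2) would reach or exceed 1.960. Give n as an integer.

r√(n−2)/√(1−r²) ≥ 1.960  ⇔  n−2 ≥ (1.960)²·(1−r²)/r²
(1−r²)/r² = (1−0.0784)/0.0784 = 11.7551
n ≥ 2 + 3.8416·11.7551 = 2 + 45.1584 = 47.1584
⌈47.1584⌉ = 48

48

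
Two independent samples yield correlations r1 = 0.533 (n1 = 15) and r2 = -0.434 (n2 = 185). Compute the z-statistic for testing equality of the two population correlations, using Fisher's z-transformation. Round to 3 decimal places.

z1 = atanh(0.533) = 0.594326,  z2 = atanh(-0.434) = -0.464814
SE = √(1/(n1−3) + 1/(n2−3)) = √(1/12 + 1/182) = √(0.0833333 + 0.0054945) = √0.0888278 = 0.298040
z = (z1 − z2)/SE = (0.594326 − (-0.464814)) / 0.298040 = 1.059140 / 0.298040 = 3.554

3.554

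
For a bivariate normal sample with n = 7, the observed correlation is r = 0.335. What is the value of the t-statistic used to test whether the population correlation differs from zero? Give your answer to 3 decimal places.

1 − r² = 1 − 0.112225 = 0.887775;  √(1−r²) = 0.942218
√(n−2) = √5 = 2.236068
t = r·√(n−2)/√(1−r²) = 0.335 · 2.236068 / 0.942218 = 0.795

0.795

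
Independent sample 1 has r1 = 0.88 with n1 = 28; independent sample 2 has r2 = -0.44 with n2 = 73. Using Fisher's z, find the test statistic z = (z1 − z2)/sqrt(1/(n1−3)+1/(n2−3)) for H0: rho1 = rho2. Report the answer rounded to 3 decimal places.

Fisher z-transforms: z1 = atanh(0.88) = 1.375768, z2 = atanh(-0.44) = -0.472231; difference d = 1.847999
Var(d) = 1/25 + 1/70 = 0.0400000 + 0.0142857 = 0.0542857
z = d/√Var(d) = 1.847999 / √0.0542857 = 1.847999 / 0.232993 = 7.932

7.932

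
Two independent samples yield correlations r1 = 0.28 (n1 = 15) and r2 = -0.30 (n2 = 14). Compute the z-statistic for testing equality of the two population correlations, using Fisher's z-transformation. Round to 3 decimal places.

z1 = atanh(0.28) = 0.287682,  z2 = atanh(-0.30) = -0.309520
SE = √(1/(n1−3) + 1/(n2−3)) = √(1/12 + 1/11) = √(0.0833333 + 0.0909091) = √0.1742424 = 0.417424
z = (z1 − z2)/SE = (0.287682 − (-0.309520)) / 0.417424 = 0.597202 / 0.417424 = 1.431

1.431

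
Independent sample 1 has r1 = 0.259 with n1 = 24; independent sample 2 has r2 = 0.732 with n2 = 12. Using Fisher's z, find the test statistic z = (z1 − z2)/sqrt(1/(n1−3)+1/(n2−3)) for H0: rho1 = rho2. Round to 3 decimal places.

-1.677

z1 = atanh(0.259) = 0.265036,  z2 = atanh(0.732) = 0.933023
SE = √(1/(n1−3) + 1/(n2−3)) = √(1/21 + 1/9) = √(0.0476190 + 0.1111111) = √0.1587301 = 0.398409
z = (z1 − z2)/SE = (0.265036 − 0.933023) / 0.398409 = -0.667987 / 0.398409 = -1.677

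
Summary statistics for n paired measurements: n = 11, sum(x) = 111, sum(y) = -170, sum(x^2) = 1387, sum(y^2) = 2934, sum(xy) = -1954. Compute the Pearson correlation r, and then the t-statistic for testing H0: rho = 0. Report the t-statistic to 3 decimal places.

-4.529

S_xy = nΣxy − ΣxΣy = 11·(-1954) − 111·(-170) = -21494 − (-18870) = -2624
S_xx = nΣx² − (Σx)² = 11·1387 − 111² = 15257 − 12321 = 2936
S_yy = nΣy² − (Σy)² = 11·2934 − (-170)² = 32274 − 28900 = 3374
r = S_xy / √(S_xx·S_yy) = -2624 / √(2936·3374) = -2624 / √9906064 = -2624 / 3147.3900 = -0.8337
t = r·√(n−2)/√(1−r²) = -0.8337·√9 / √(1−0.695056) = -2.501100 / 0.552217 = -4.529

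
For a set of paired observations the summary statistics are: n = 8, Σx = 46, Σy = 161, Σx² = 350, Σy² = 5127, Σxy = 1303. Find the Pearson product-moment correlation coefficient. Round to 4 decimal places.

Numerator: nΣxy − (Σx)(Σy) = 8·1303 − (46)(161) = 3018
Denominator: √[(nΣx²−(Σx)²)(nΣy²−(Σy)²)]
  nΣx²−(Σx)² = 8·350 − 2116 = 684;  nΣy²−(Σy)² = 8·5127 − 25921 = 15095
  √(684·15095) = √10324980 = 3213.2507
r = 3018 / 3213.2507 = 0.9392

0.9392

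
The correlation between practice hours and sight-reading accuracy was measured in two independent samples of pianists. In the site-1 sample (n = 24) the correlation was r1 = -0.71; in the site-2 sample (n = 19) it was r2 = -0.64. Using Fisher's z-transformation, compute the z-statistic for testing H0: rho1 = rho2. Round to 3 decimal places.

z1 = atanh(-0.71) = -0.887184,  z2 = atanh(-0.64) = -0.758174
SE = √(1/(n1−3) + 1/(n2−3)) = √(1/21 + 1/16) = √(0.0476190 + 0.0625000) = √0.1101190 = 0.331842
z = (z1 − z2)/SE = (-0.887184 − (-0.758174)) / 0.331842 = -0.129010 / 0.331842 = -0.389

-0.389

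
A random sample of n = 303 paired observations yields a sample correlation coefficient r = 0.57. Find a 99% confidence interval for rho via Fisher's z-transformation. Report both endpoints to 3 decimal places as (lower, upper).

(0.461, 0.662)

z_r = atanh(0.57) = 0.647523;  SE = 1/√(n−3) = 1/√300 = 0.057735
z-limits: 0.647523 ± 2.576·0.057735 = 0.647523 ± 0.148725 = [0.498798, 0.796248]
ρ-limits: (tanh 0.498798, tanh 0.796248) = (0.461, 0.662)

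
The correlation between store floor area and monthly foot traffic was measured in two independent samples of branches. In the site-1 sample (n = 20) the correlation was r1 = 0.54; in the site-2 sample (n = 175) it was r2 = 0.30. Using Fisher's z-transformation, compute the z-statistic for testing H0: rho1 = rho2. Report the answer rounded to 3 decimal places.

1.159

Fisher z-transforms: z1 = atanh(0.54) = 0.604156, z2 = atanh(0.30) = 0.309520; difference d = 0.294636
Var(d) = 1/17 + 1/172 = 0.0588235 + 0.0058140 = 0.0646375
z = d/√Var(d) = 0.294636 / √0.0646375 = 0.294636 / 0.254239 = 1.159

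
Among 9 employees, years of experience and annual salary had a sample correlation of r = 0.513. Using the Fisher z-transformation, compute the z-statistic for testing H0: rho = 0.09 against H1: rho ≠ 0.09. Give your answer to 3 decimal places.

z_r = atanh(0.513) = 0.566793,  z_0 = atanh(0.09) = 0.090244
SE = 1/√(n−3) = 1/√6 = 0.408248
z = (z_r − z_0)/SE = (0.566793 − 0.090244) / 0.408248 = 0.476549 / 0.408248 = 1.167

1.167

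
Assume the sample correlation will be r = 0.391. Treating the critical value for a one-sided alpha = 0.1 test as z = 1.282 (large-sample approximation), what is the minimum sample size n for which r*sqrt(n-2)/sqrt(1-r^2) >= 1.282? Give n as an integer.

r√(n−2)/√(1−r²) ≥ 1.282  ⇔  n−2 ≥ (1.282)²·(1−r²)/r²
(1−r²)/r² = (1−0.152881)/0.152881 = 5.5410
n ≥ 2 + 1.643524·5.5410 = 2 + 9.1068 = 11.1068
⌈11.1068⌉ = 12

12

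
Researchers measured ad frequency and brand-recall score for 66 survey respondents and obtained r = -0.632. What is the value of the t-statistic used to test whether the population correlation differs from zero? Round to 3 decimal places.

t = r·√(n−2) / √(1−r²) with r = -0.632, n = 66
  = -0.632·√64 / √(1 − 0.399424)
  = -0.632·8.000000 / 0.774968
  = -5.056000 / 0.774968 = -6.524

-6.524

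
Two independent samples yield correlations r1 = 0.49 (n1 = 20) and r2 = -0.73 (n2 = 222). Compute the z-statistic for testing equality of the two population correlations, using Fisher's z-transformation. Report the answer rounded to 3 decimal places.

Fisher z-transforms: z1 = atanh(0.49) = 0.536060, z2 = atanh(-0.73) = -0.928727; difference d = 1.464787
Var(d) = 1/17 + 1/219 = 0.0588235 + 0.0045662 = 0.0633897
z = d/√Var(d) = 1.464787 / √0.0633897 = 1.464787 / 0.251773 = 5.818

5.818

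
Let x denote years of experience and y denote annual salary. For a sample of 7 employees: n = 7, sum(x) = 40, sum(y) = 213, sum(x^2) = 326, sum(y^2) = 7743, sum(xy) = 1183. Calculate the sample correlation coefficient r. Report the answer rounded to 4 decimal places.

S_xy = nΣxy − ΣxΣy = 7·1183 − 40·213 = 8281 − 8520 = -239
S_xx = nΣx² − (Σx)² = 7·326 − 40² = 2282 − 1600 = 682
S_yy = nΣy² − (Σy)² = 7·7743 − 213² = 54201 − 45369 = 8832
r = S_xy / √(S_xx·S_yy) = -239 / √(682·8832) = -239 / √6023424 = -239 / 2454.2665 = -0.0974

-0.0974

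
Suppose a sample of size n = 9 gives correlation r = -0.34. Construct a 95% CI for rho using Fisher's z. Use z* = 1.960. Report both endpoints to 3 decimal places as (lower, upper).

(-0.819, 0.419)

Fisher z: z_r = atanh(r) = ½·ln((1+(-0.34))/(1−(-0.34))) = -0.354093
SE(z) = 1/√(n−3) = 1/√6 = 0.408248
95% ⇒ z* = 1.960; margin = 1.960·0.408248 = 0.800166
CI on z-scale: (-1.154259, 0.446073)
Back-transform: tanh(-1.154259) = -0.819160, tanh(0.446073) = 0.418666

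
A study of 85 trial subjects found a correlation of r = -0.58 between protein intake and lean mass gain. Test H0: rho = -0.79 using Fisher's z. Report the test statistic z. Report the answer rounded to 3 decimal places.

3.703

Fisher z: atanh(-0.58) = -0.662463, atanh(-0.79) = -1.071432
z = (z_r − z_0)·√(n−3) = (-0.662463 − (-1.071432))·√82 = 0.408969 · 9.055385 = 3.703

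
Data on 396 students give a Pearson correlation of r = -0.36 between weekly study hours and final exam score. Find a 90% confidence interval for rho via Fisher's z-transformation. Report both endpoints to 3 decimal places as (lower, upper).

(-0.430, -0.286)

z_r = atanh(-0.36) = -0.376886;  SE = 1/√(n−3) = 1/√393 = 0.050443
z-limits: -0.376886 ± 1.645·0.050443 = -0.376886 ± 0.082979 = [-0.459865, -0.293907]
ρ-limits: (tanh -0.459865, tanh -0.293907) = (-0.430, -0.286)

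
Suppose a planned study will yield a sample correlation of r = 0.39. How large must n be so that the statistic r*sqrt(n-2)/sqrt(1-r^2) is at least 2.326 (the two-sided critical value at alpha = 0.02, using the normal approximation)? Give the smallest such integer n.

Need r·√(n−2)/√(1−r²) ≥ 2.326
√(n−2) ≥ 2.326·√(1−0.1521) / 0.39 = 2.326·0.920815 / 0.39 = 5.4918
n−2 ≥ 30.1599  ⇒  n ≥ 32.1599
Smallest integer n = 33

33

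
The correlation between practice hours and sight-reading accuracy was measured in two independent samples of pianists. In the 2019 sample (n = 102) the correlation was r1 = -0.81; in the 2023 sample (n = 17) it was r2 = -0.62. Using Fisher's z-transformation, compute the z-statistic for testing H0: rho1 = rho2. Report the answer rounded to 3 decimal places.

-1.408

Fisher z-transforms: z1 = atanh(-0.81) = -1.127029, z2 = atanh(-0.62) = -0.725005; difference d = -0.402024
Var(d) = 1/99 + 1/14 = 0.0101010 + 0.0714286 = 0.0815296
z = d/√Var(d) = -0.402024 / √0.0815296 = -0.402024 / 0.285534 = -1.408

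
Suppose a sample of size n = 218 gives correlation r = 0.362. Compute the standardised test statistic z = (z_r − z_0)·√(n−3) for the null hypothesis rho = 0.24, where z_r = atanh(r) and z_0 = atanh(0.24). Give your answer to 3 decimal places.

z_r = atanh(0.362) = 0.379186,  z_0 = atanh(0.24) = 0.244774
SE = 1/√(n−3) = 1/√215 = 0.068199
z = (z_r − z_0)/SE = (0.379186 − 0.244774) / 0.068199 = 0.134412 / 0.068199 = 1.971

1.971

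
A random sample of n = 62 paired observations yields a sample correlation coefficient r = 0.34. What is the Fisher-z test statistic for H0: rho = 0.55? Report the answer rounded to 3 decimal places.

-2.030

Fisher z: atanh(0.34) = 0.354093, atanh(0.55) = 0.618381
z = (z_r − z_0)·√(n−3) = (0.354093 − 0.618381)·√59 = -0.264288 · 7.681146 = -2.030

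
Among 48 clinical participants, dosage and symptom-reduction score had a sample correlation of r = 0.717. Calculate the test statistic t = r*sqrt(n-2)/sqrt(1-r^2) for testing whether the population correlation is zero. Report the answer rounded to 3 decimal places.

1 − r² = 1 − 0.514089 = 0.485911;  √(1−r²) = 0.697073
√(n−2) = √46 = 6.782330
t = r·√(n−2)/√(1−r²) = 0.717 · 6.782330 / 0.697073 = 6.976

6.976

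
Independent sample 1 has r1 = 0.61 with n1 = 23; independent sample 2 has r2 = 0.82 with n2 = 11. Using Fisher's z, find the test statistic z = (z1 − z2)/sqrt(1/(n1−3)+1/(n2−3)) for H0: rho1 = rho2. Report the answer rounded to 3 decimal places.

Fisher z-transforms: z1 = atanh(0.61) = 0.708921, z2 = atanh(0.82) = 1.156817; difference d = -0.447896
Var(d) = 1/20 + 1/8 = 0.0500000 + 0.1250000 = 0.1750000
z = d/√Var(d) = -0.447896 / √0.1750000 = -0.447896 / 0.418330 = -1.071

-1.071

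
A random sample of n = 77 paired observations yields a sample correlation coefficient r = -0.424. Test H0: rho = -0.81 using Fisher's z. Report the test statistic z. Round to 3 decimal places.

5.802

Fisher z: atanh(-0.424) = -0.452559, atanh(-0.81) = -1.127029
z = (z_r − z_0)·√(n−3) = (-0.452559 − (-1.127029))·√74 = 0.674470 · 8.602325 = 5.802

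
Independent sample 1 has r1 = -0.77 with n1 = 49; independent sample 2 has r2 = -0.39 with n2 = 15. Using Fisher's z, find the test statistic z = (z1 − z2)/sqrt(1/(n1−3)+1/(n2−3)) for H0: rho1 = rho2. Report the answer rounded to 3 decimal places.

z1 = atanh(-0.77) = -1.020328,  z2 = atanh(-0.39) = -0.411800
SE = √(1/(n1−3) + 1/(n2−3)) = √(1/46 + 1/12) = √(0.0217391 + 0.0833333) = √0.1050724 = 0.324149
z = (z1 − z2)/SE = (-1.020328 − (-0.411800)) / 0.324149 = -0.608528 / 0.324149 = -1.877

-1.877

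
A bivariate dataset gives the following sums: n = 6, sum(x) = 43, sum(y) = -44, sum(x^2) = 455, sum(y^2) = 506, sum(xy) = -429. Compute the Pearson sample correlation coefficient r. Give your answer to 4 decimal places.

-0.6928

S_xy = nΣxy − ΣxΣy = 6·(-429) − 43·(-44) = -2574 − (-1892) = -682
S_xx = nΣx² − (Σx)² = 6·455 − 43² = 2730 − 1849 = 881
S_yy = nΣy² − (Σy)² = 6·506 − (-44)² = 3036 − 1936 = 1100
r = S_xy / √(S_xx·S_yy) = -682 / √(881·1100) = -682 / √969100 = -682 / 984.4288 = -0.6928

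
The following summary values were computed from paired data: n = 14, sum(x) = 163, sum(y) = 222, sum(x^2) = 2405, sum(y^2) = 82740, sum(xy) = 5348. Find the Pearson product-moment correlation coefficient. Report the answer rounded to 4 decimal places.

S_xy = nΣxy − ΣxΣy = 14·5348 − 163·222 = 74872 − 36186 = 38686
S_xx = nΣx² − (Σx)² = 14·2405 − 163² = 33670 − 26569 = 7101
S_yy = nΣy² − (Σy)² = 14·82740 − 222² = 1158360 − 49284 = 1109076
r = S_xy / √(S_xx·S_yy) = 38686 / √(7101·1109076) = 38686 / √7875548676 = 38686 / 88744.2881 = 0.4359

0.4359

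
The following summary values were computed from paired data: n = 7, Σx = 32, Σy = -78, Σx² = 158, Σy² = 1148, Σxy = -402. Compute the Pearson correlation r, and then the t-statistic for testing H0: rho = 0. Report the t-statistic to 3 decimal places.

Numerator: nΣxy − (Σx)(Σy) = 7·(-402) − (32)(-78) = -318
Denominator: √[(nΣx²−(Σx)²)(nΣy²−(Σy)²)]
  nΣx²−(Σx)² = 7·158 − 1024 = 82;  nΣy²−(Σy)² = 7·1148 − 6084 = 1952
  √(82·1952) = √160064 = 400.0800
r = -318 / 400.0800 = -0.7948
t = r·√(n−2)/√(1−r²) = -0.7948·√5 / √(1−0.631707) = -1.777227 / 0.606871 = -2.929

-2.929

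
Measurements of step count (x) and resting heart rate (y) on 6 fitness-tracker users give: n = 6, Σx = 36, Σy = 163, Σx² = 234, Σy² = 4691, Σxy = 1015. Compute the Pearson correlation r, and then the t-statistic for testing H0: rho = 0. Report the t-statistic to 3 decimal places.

S_xy = nΣxy − ΣxΣy = 6·1015 − 36·163 = 6090 − 5868 = 222
S_xx = nΣx² − (Σx)² = 6·234 − 36² = 1404 − 1296 = 108
S_yy = nΣy² − (Σy)² = 6·4691 − 163² = 28146 − 26569 = 1577
r = S_xy / √(S_xx·S_yy) = 222 / √(108·1577) = 222 / √170316 = 222 / 412.6936 = 0.5379
t = r·√(n−2)/√(1−r²) = 0.5379·√4 / √(1−0.289336) = 1.075800 / 0.843009 = 1.276

1.276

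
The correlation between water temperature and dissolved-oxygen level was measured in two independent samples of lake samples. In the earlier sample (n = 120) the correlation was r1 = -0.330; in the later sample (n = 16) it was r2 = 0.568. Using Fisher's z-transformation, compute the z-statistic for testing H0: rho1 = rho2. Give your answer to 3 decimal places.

z1 = atanh(-0.330) = -0.342828,  z2 = atanh(0.568) = 0.644565
SE = √(1/(n1−3) + 1/(n2−3)) = √(1/117 + 1/13) = √(0.0085470 + 0.0769231) = √0.0854701 = 0.292353
z = (z1 − z2)/SE = (-0.342828 − 0.644565) / 0.292353 = -0.987393 / 0.292353 = -3.377

-3.377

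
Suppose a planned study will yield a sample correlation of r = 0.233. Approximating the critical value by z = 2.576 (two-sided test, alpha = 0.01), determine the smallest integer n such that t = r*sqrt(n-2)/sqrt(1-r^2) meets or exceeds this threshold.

118

r√(n−2)/√(1−r²) ≥ 2.576  ⇔  n−2 ≥ (2.576)²·(1−r²)/r²
(1−r²)/r² = (1−0.054289)/0.054289 = 17.4199
n ≥ 2 + 6.635776·17.4199 = 2 + 115.5946 = 117.5946
⌈117.5946⌉ = 118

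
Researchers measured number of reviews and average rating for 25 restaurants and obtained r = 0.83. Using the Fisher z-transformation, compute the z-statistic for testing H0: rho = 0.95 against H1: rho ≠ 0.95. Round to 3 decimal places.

z_r = atanh(0.83) = 1.188136,  z_0 = atanh(0.95) = 1.831781
SE = 1/√(n−3) = 1/√22 = 0.213201
z = (z_r − z_0)/SE = (1.188136 − 1.831781) / 0.213201 = -0.643645 / 0.213201 = -3.019

-3.019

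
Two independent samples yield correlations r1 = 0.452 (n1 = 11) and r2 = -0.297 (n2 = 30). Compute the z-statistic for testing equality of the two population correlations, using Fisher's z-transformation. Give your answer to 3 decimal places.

Fisher z-transforms: z1 = atanh(0.452) = 0.487211, z2 = atanh(-0.297) = -0.306226; difference d = 0.793437
Var(d) = 1/8 + 1/27 = 0.1250000 + 0.0370370 = 0.1620370
z = d/√Var(d) = 0.793437 / √0.1620370 = 0.793437 / 0.402538 = 1.971

1.971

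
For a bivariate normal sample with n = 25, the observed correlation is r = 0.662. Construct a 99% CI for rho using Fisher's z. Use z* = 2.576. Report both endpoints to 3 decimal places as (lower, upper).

z_r = atanh(0.662) = 0.796366;  SE = 1/√(n−3) = 1/√22 = 0.213201
z-limits: 0.796366 ± 2.576·0.213201 = 0.796366 ± 0.549206 = [0.247160, 1.345572]
ρ-limits: (tanh 0.247160, tanh 1.345572) = (0.242, 0.873)

(0.242, 0.873)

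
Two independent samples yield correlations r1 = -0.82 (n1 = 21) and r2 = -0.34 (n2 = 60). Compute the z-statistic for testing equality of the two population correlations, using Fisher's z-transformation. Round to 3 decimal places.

-2.969

z1 = atanh(-0.82) = -1.156817,  z2 = atanh(-0.34) = -0.354093
SE = √(1/(n1−3) + 1/(n2−3)) = √(1/18 + 1/57) = √(0.0555556 + 0.0175439) = √0.0730995 = 0.270369
z = (z1 − z2)/SE = (-1.156817 − (-0.354093)) / 0.270369 = -0.802724 / 0.270369 = -2.969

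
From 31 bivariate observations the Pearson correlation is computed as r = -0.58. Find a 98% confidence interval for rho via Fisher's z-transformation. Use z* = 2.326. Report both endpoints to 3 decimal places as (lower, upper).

Fisher z: z_r = atanh(r) = ½·ln((1+(-0.58))/(1−(-0.58))) = -0.662463
SE(z) = 1/√(n−3) = 1/√28 = 0.188982
98% ⇒ z* = 2.326; margin = 2.326·0.188982 = 0.439572
CI on z-scale: (-1.102035, -0.222891)
Back-transform: tanh(-1.102035) = -0.801229, tanh(-0.222891) = -0.219272

(-0.801, -0.219)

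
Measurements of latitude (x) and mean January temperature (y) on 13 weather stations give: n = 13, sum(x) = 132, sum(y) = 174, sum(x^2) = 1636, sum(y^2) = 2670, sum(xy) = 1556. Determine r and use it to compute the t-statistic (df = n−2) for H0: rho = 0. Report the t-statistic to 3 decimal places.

S_xy = nΣxy − ΣxΣy = 13·1556 − 132·174 = 20228 − 22968 = -2740
S_xx = nΣx² − (Σx)² = 13·1636 − 132² = 21268 − 17424 = 3844
S_yy = nΣy² − (Σy)² = 13·2670 − 174² = 34710 − 30276 = 4434
r = S_xy / √(S_xx·S_yy) = -2740 / √(3844·4434) = -2740 / √17044296 = -2740 / 4128.4738 = -0.6637
t = r·√(n−2)/√(1−r²) = -0.6637·√11 / √(1−0.440498) = -2.201244 / 0.747999 = -2.943

-2.943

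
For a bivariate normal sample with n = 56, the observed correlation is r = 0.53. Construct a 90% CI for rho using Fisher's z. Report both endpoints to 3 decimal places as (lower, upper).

Fisher z: z_r = atanh(r) = ½·ln((1+0.53)/(1−0.53)) = 0.590145
SE(z) = 1/√(n−3) = 1/√53 = 0.137361
90% ⇒ z* = 1.645; margin = 1.645·0.137361 = 0.225959
CI on z-scale: (0.364186, 0.816104)
Back-transform: tanh(0.364186) = 0.348896, tanh(0.816104) = 0.672944

(0.349, 0.673)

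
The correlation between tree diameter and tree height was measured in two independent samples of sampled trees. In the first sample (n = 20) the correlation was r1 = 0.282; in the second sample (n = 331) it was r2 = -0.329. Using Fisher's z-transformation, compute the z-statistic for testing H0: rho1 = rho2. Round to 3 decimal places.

2.539

Fisher z-transforms: z1 = atanh(0.282) = 0.289854, z2 = atanh(-0.329) = -0.341706; difference d = 0.631560
Var(d) = 1/17 + 1/328 = 0.0588235 + 0.0030488 = 0.0618723
z = d/√Var(d) = 0.631560 / √0.0618723 = 0.631560 / 0.248741 = 2.539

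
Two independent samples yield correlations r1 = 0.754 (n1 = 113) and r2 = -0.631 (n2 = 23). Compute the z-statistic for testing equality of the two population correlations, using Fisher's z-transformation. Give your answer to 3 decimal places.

7.097

Fisher z-transforms: z1 = atanh(0.754) = 0.982161, z2 = atanh(-0.631) = -0.743076; difference d = 1.725237
Var(d) = 1/110 + 1/20 = 0.0090909 + 0.0500000 = 0.0590909
z = d/√Var(d) = 1.725237 / √0.0590909 = 1.725237 / 0.243086 = 7.097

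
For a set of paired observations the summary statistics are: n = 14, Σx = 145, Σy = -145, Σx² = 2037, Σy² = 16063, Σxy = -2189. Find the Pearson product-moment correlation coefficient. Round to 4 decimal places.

Numerator: nΣxy − (Σx)(Σy) = 14·(-2189) − (145)(-145) = -9621
Denominator: √[(nΣx²−(Σx)²)(nΣy²−(Σy)²)]
  nΣx²−(Σx)² = 14·2037 − 21025 = 7493;  nΣy²−(Σy)² = 14·16063 − 21025 = 203857
  √(7493·203857) = √1527500501 = 39083.2509
r = -9621 / 39083.2509 = -0.2462

-0.2462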